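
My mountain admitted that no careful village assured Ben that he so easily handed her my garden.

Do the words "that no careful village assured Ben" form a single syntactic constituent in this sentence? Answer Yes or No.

No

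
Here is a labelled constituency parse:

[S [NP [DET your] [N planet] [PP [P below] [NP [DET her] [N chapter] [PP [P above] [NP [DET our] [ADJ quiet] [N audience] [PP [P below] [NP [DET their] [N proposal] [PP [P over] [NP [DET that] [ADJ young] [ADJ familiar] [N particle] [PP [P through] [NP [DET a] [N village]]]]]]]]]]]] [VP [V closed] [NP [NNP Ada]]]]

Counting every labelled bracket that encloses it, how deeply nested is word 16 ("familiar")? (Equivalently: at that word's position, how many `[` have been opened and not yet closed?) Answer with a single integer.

11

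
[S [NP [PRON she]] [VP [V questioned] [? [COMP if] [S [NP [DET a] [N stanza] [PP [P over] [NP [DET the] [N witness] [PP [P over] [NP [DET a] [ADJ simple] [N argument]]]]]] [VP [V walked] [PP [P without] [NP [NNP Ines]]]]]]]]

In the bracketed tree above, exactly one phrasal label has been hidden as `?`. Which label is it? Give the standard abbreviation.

Looking at what the `?` directly dominates — COMP 'if', S — this is a subordinate clause (SBAR).

SBAR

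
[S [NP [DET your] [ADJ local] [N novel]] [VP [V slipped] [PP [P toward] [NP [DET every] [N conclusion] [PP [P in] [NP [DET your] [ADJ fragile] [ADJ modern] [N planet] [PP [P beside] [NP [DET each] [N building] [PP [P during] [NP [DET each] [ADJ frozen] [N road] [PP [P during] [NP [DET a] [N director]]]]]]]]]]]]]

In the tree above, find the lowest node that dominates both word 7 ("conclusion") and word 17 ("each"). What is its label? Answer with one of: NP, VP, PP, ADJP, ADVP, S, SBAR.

NP

Word 7 lies under S → VP → PP → NP → N; word 17 lies under S → VP → PP → NP → PP → NP → PP → NP → PP → NP → DET. The lowest shared node is the NP.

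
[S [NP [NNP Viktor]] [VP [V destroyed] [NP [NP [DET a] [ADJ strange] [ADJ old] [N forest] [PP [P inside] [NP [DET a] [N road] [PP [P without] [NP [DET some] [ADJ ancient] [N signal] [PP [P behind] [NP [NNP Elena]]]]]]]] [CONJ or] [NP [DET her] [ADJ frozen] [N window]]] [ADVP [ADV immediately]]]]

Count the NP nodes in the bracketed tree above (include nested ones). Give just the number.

7

Scanning left to right, an opening `[NP` appears at word positions 1, 3, 3, 8, 11, 15, 17 — 7 in total.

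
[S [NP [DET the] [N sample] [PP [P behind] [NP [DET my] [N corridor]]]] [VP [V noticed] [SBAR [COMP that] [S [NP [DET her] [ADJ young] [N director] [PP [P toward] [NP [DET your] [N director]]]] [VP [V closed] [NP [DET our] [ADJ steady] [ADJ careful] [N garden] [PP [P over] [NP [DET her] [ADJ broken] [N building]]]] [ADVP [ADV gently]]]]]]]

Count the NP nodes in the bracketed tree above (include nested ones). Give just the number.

The NP constituents are: [NP the sample behind my corridor]; [NP my corridor]; [NP her young director toward your director]; [NP your director]; [NP our steady careful garden over her broken building]; [NP her broken building]. Total: 6.

6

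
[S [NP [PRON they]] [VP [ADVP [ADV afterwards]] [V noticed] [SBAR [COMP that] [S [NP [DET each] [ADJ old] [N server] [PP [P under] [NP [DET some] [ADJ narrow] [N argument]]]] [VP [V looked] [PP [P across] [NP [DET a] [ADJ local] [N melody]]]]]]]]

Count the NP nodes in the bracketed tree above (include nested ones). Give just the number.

4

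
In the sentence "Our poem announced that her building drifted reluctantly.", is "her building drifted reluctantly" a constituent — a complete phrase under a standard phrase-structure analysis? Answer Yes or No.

Yes

The sequence corresponds to a single S node — the clause "her building drifted reluctantly".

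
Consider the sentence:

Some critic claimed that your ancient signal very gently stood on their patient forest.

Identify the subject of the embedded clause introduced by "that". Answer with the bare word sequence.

your ancient signal

The subject of the embedded clause introduced by "that" is the NP immediately before the verb "stood": "your ancient signal".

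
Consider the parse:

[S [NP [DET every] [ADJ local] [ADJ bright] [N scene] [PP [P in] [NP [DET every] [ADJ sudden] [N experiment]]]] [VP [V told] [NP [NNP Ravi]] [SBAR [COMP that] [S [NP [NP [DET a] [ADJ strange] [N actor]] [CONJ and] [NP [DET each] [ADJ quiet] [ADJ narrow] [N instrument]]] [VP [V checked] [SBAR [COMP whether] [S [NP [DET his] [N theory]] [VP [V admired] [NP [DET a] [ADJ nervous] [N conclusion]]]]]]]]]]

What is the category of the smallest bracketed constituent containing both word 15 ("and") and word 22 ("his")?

S

Word 15 lies under S → VP → SBAR → S → NP → CONJ; word 22 lies under S → VP → SBAR → S → VP → SBAR → S → NP → DET. The lowest shared node is the S.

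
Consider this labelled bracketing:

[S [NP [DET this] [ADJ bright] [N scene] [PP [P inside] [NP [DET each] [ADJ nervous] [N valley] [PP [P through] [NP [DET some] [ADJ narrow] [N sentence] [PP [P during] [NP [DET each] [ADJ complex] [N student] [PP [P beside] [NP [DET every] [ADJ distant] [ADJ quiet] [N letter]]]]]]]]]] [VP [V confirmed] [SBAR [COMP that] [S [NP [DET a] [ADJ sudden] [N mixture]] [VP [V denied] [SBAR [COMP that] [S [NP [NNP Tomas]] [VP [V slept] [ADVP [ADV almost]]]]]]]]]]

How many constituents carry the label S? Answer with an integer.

3

Scanning left to right, an opening `[S` appears at word positions 1, 23, 28 — 3 in total.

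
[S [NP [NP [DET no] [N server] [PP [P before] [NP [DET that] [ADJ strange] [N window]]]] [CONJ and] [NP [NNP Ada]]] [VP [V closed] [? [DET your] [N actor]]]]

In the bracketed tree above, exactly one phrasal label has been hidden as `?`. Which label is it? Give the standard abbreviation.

NP

Looking at what the `?` directly dominates — DET 'your', N 'actor' — this is a noun phrase (NP).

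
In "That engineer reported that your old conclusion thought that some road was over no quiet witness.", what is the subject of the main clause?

The subject of the main clause is the NP immediately before the verb "reported": "that engineer".

that engineer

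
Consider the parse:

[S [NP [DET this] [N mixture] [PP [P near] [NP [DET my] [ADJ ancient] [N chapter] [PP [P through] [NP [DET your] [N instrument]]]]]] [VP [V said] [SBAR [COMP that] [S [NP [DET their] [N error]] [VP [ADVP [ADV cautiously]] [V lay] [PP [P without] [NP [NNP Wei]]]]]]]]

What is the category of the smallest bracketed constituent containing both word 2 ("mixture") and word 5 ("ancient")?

NP

Word 2 lies under S → NP → N; word 5 lies under S → NP → PP → NP → ADJ. The lowest shared node is the NP.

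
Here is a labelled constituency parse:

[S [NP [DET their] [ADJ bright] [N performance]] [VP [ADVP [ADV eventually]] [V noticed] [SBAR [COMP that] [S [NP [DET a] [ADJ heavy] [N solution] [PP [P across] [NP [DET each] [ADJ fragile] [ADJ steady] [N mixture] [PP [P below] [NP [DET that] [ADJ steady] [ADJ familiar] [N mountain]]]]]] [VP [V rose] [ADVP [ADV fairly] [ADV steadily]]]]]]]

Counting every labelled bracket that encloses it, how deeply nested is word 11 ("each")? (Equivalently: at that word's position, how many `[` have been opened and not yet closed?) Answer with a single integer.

8

The word sits inside DET, which is inside NP, inside PP, inside NP, inside S, inside SBAR, inside VP, inside S — 8 brackets in all.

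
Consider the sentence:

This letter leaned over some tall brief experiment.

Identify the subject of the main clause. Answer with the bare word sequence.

this letter

In the main clause the verb is "leaned"; the NP preceding it, "this letter", is the subject.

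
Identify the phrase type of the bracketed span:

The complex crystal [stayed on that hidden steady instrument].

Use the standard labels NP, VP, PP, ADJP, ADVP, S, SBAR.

VP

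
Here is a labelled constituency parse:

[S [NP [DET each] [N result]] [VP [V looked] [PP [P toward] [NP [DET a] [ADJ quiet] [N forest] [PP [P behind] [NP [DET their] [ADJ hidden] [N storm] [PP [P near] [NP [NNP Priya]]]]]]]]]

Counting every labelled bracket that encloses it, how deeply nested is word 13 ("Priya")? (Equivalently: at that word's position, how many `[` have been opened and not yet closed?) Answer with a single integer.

Path from the root down to the word: S → VP → PP → NP → PP → NP → PP → NP → NNP. That is 9 enclosing brackets.

9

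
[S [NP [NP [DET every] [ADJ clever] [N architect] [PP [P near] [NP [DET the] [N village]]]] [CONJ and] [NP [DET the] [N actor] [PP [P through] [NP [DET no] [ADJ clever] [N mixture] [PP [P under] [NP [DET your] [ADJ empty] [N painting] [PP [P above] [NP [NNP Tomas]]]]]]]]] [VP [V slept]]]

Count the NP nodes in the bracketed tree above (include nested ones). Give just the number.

7

The NP constituents are: [NP every clever architect near the village and the actor through no clever mixture under your empty painting above Tomas]; [NP every clever architect near the village]; [NP the village]; [NP the actor through no clever mixture under your empty painting above Tomas]; [NP no clever mixture under your empty painting above Tomas]; [NP your empty painting above Tomas] …. Total: 7.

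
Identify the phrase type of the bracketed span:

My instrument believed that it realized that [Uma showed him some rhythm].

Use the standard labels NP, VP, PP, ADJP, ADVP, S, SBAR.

S

"showed" is the head of the bracketed span, so the span is a clause: S.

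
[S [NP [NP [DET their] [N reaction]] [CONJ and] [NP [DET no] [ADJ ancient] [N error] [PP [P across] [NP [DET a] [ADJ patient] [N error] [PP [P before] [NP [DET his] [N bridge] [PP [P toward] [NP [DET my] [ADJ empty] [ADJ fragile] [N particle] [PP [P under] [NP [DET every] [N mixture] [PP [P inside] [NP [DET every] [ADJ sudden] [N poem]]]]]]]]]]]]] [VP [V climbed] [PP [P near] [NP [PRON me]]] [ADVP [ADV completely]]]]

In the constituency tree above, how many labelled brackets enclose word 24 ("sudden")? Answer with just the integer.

14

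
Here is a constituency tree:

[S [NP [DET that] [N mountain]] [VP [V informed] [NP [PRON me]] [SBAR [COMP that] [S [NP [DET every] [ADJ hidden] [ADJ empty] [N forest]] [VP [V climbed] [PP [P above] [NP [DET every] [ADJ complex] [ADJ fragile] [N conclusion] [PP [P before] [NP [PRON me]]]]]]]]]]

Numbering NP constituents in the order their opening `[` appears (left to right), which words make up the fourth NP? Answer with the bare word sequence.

every complex fragile conclusion before me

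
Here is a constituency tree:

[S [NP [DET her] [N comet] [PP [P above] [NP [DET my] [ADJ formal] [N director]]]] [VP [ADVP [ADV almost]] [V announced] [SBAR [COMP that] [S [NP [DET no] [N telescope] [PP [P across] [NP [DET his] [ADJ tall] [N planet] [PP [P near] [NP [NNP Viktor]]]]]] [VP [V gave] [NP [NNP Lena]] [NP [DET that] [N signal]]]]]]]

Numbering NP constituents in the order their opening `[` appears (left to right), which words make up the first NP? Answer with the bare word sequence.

Opening `[NP` markers occur at word positions 1, 4, 10, 13, 17, 19, 20; the first of these opens the constituent [NP her comet above my formal director].

her comet above my formal director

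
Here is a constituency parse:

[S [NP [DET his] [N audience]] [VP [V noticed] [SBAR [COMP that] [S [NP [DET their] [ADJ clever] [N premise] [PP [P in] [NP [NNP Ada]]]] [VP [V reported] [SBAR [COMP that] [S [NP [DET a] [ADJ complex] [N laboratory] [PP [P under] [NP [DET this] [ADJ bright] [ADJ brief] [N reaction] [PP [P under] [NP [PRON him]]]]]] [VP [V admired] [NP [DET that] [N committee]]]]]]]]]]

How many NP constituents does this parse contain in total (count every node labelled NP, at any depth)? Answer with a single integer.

7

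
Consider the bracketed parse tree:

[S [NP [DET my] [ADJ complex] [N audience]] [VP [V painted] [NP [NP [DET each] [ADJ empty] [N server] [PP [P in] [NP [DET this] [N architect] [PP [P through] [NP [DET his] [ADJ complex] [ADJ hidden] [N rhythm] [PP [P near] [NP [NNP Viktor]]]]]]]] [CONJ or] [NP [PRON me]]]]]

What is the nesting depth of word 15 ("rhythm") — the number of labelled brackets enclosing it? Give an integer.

9

Path from the root down to the word: S → VP → NP → NP → PP → NP → PP → NP → N. That is 9 enclosing brackets.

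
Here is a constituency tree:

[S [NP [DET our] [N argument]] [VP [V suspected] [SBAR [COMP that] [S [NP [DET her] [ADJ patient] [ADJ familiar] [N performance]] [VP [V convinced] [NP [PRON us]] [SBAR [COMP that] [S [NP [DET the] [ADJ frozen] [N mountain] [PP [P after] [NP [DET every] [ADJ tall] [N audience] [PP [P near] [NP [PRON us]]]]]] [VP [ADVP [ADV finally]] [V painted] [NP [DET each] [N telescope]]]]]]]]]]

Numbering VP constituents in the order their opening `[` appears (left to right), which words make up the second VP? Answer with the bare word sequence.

The VP opening brackets appear, in order, over: "suspected that her patient familiar performance convinced us that the frozen mountain after every tall audience near us finally painted each telescope"; "convinced us that the frozen mountain after every tall audience near us finally painted each telescope"; "finally painted each telescope". The second one spans "convinced us that the frozen mountain after every tall audience near us finally painted each telescope".

convinced us that the frozen mountain after every tall audience near us finally painted each telescope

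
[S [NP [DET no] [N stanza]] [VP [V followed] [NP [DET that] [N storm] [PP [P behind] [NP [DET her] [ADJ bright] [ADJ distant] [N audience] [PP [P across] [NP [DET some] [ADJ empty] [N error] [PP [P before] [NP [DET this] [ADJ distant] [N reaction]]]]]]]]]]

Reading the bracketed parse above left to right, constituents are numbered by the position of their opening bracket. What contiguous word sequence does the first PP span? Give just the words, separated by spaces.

behind her bright distant audience across some empty error before this distant reaction

In left-to-right order the PP constituents are "behind her bright distant audience across some empty error before this distant reaction"; "across some empty error before this distant reaction"; "before this distant reaction". Number 1 is "behind her bright distant audience across some empty error before this distant reaction".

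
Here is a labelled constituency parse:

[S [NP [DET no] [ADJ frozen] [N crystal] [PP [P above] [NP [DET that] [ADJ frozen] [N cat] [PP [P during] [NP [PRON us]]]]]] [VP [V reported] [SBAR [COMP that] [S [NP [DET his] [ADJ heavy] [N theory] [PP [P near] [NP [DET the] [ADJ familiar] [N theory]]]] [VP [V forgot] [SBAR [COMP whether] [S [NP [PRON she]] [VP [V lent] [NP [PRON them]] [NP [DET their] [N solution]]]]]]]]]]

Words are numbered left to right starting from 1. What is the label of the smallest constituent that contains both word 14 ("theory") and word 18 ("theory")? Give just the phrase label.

NP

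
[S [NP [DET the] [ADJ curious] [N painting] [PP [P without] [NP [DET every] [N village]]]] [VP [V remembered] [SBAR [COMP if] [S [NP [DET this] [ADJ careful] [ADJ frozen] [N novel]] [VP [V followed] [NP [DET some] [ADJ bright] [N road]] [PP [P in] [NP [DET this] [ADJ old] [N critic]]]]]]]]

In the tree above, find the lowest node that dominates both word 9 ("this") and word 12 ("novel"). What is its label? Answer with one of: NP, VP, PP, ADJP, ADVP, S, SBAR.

Both words fall inside [NP this careful frozen novel] (words 9–12), and no smaller constituent contains them both. Label: NP.

NP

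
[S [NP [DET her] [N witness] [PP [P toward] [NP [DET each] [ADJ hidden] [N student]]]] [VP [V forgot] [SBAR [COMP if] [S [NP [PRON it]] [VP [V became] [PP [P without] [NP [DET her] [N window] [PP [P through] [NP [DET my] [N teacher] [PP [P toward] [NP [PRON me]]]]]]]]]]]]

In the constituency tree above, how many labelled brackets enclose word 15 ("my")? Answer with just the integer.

10

The word sits inside DET, which is inside NP, inside PP, inside NP, inside PP, inside VP, inside S, inside SBAR, inside VP, inside S — 10 brackets in all.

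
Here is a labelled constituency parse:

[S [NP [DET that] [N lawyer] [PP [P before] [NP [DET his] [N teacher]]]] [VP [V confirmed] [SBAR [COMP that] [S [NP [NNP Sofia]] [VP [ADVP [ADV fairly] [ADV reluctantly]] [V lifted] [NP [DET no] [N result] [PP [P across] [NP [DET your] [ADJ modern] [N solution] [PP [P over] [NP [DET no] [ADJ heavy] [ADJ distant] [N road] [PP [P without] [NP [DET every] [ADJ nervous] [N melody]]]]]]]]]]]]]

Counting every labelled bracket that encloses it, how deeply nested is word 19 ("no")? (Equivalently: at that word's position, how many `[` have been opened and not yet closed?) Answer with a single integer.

11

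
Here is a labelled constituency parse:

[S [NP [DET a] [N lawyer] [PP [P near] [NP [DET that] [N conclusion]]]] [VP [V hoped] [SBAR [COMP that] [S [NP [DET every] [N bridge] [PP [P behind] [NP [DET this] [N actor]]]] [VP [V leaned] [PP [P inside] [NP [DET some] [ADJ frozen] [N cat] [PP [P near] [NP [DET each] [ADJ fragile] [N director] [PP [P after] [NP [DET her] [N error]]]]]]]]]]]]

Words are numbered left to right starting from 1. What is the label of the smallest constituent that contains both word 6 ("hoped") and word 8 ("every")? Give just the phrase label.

VP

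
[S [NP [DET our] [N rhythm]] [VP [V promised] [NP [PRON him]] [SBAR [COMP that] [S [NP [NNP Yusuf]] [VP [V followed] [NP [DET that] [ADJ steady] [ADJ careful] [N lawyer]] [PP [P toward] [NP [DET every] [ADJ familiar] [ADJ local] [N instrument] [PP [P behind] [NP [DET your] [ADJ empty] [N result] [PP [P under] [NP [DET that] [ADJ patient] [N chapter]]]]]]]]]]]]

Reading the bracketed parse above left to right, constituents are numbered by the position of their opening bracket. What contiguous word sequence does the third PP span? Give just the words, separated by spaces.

under that patient chapter

Opening `[PP` markers occur at word positions 12, 17, 21; the third of these opens the constituent [PP under that patient chapter].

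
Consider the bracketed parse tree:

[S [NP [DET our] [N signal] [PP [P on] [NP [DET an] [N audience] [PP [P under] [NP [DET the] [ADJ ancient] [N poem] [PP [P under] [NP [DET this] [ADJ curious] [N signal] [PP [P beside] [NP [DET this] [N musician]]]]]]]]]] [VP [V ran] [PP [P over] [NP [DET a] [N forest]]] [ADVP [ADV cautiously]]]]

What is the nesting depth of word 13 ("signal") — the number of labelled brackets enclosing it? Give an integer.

9

Counting open brackets not yet closed at "signal": [S [NP [PP [NP [PP [NP [PP [NP [N = 9.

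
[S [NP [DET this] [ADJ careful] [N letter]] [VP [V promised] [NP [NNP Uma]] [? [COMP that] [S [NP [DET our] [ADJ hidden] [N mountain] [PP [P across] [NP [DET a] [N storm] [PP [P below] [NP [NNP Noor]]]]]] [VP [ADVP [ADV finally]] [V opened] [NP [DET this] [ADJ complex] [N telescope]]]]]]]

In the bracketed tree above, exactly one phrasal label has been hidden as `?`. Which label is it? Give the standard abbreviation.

SBAR

The `?` node immediately contains: COMP 'that', S. That is the internal structure of a subordinate clause, so the label is SBAR.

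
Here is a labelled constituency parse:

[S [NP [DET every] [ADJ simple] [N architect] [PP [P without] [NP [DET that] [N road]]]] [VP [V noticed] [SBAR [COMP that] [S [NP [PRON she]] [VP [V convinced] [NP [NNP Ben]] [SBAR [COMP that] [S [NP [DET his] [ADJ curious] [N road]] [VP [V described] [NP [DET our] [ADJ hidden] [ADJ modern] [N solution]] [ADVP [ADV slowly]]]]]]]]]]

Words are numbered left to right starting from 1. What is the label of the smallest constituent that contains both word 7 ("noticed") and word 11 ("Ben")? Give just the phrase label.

VP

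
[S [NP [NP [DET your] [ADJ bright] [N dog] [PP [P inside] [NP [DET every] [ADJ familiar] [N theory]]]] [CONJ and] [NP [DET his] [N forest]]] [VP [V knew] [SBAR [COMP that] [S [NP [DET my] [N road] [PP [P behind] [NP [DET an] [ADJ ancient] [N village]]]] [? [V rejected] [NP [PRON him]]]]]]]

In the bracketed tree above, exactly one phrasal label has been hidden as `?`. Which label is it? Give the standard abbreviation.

A constituent whose immediate children are V 'rejected', NP is a verb phrase: VP.

VP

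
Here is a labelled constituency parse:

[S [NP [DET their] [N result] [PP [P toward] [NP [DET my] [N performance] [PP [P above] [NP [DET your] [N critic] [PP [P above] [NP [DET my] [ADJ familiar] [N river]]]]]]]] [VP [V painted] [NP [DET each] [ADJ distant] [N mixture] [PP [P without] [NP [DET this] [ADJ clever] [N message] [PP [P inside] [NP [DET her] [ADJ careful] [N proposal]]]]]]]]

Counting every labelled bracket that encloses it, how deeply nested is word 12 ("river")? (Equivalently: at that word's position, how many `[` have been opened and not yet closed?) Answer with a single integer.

9

Path from the root down to the word: S → NP → PP → NP → PP → NP → PP → NP → N. That is 9 enclosing brackets.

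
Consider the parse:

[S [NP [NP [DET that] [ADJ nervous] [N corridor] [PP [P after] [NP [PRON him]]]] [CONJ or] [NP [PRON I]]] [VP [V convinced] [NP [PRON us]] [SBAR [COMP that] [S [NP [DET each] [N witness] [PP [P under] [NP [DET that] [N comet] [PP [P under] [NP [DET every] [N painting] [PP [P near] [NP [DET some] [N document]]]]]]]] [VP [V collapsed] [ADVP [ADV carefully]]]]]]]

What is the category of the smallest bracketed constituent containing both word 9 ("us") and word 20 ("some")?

Word 9 lies under S → VP → NP → PRON; word 20 lies under S → VP → SBAR → S → NP → PP → NP → PP → NP → PP → NP → DET. The lowest shared node is the VP.

VP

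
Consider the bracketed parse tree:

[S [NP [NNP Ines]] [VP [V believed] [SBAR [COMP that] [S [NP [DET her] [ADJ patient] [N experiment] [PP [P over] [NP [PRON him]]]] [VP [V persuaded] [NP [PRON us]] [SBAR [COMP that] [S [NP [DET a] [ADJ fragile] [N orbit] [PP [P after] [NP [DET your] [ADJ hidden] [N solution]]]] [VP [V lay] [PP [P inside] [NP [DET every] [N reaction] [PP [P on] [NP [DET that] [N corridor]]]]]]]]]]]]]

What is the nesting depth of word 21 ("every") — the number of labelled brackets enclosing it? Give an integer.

11

Path from the root down to the word: S → VP → SBAR → S → VP → SBAR → S → VP → PP → NP → DET. That is 11 enclosing brackets.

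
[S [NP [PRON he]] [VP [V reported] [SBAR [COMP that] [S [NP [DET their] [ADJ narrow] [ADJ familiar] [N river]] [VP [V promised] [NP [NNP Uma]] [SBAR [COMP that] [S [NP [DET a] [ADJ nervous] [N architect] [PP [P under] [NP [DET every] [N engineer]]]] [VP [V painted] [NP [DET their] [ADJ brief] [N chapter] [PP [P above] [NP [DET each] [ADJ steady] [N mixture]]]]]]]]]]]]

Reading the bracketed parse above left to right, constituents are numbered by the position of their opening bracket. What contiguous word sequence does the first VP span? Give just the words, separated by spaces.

Opening `[VP` markers occur at word positions 2, 8, 17; the first of these opens the constituent [VP reported that their narrow familiar river promised Uma that a nervous architect under every engineer painted their brief chapter above each steady mixture].

reported that their narrow familiar river promised Uma that a nervous architect under every engineer painted their brief chapter above each steady mixture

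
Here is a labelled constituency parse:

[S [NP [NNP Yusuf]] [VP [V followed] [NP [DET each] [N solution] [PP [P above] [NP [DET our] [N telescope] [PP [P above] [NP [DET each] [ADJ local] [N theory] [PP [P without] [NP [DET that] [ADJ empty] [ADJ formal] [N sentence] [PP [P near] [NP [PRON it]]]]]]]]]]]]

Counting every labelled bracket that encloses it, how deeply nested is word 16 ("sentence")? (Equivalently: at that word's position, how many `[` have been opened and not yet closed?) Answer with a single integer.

Path from the root down to the word: S → VP → NP → PP → NP → PP → NP → PP → NP → N. That is 10 enclosing brackets.

10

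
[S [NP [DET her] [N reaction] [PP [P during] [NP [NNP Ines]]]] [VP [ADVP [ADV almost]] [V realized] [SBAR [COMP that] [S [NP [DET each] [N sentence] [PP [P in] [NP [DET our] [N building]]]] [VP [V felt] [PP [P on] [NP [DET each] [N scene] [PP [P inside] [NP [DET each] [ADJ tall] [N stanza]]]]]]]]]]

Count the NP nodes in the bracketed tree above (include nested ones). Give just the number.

6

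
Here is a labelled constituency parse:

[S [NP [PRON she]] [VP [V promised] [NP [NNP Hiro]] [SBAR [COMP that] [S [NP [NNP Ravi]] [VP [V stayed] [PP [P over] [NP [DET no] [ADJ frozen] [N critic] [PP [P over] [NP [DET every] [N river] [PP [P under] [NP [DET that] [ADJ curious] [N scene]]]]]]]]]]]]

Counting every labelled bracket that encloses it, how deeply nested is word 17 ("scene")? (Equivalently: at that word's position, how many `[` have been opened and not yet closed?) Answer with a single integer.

12

Counting open brackets not yet closed at "scene": [S [VP [SBAR [S [VP [PP [NP [PP [NP [PP [NP [N = 12.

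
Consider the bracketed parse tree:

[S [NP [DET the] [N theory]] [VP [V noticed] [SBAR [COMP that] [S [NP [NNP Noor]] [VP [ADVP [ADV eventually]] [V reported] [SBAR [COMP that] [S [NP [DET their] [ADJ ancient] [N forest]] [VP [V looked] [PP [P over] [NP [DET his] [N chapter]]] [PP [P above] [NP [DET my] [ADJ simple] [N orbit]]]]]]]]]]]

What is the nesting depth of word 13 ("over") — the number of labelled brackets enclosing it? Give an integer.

Counting open brackets not yet closed at "over": [S [VP [SBAR [S [VP [SBAR [S [VP [PP [P = 10.

10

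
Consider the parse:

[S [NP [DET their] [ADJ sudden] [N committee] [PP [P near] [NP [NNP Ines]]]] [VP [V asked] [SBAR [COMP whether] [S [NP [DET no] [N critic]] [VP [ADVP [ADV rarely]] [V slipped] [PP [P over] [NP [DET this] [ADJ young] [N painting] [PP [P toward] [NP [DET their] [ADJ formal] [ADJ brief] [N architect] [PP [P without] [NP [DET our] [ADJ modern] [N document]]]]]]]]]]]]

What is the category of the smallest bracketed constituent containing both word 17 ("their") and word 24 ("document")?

NP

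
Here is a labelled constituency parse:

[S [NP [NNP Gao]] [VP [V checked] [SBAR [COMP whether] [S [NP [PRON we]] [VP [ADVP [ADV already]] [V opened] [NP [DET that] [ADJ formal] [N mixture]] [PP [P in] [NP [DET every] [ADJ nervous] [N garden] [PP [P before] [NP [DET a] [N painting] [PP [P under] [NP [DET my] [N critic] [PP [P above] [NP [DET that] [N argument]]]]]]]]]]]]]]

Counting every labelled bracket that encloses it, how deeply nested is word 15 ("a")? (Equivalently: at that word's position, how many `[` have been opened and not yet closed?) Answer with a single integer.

10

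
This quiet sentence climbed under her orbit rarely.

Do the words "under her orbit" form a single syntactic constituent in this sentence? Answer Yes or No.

Yes

"under her orbit" is exactly the prepositional phrase [PP under her orbit], a complete constituent.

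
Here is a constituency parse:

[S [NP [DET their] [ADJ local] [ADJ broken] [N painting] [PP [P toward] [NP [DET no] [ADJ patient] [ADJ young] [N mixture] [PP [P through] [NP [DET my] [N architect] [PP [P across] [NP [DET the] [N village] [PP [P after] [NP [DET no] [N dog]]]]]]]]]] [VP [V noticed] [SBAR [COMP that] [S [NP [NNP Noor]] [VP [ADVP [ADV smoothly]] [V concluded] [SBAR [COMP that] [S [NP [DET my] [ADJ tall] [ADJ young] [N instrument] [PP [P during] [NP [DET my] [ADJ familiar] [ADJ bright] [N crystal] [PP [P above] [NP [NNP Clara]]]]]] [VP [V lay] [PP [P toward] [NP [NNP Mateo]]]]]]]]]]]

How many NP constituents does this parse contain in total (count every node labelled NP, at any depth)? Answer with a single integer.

The NP constituents are: [NP their local broken painting toward no patient young mixture through my architect across the village after no dog]; [NP no patient young mixture through my architect across the village after no dog]; [NP my architect across the village after no dog]; [NP the village after no dog]; [NP no dog]; [NP Noor] …. Total: 10.

10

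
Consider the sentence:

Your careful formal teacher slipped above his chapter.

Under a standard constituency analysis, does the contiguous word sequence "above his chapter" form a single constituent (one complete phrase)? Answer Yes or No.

Yes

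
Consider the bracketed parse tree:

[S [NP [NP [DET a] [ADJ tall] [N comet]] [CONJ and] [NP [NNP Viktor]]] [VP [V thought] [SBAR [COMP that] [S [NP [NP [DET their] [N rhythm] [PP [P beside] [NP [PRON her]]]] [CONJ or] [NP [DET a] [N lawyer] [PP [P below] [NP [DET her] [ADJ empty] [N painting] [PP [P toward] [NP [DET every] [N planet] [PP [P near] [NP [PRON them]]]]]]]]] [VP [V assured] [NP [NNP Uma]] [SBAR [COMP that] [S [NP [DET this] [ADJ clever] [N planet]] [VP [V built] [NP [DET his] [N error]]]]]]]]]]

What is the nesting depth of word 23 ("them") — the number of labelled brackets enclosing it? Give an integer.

13

Counting open brackets not yet closed at "them": [S [VP [SBAR [S [NP [NP [PP [NP [PP [NP [PP [NP [PRON = 13.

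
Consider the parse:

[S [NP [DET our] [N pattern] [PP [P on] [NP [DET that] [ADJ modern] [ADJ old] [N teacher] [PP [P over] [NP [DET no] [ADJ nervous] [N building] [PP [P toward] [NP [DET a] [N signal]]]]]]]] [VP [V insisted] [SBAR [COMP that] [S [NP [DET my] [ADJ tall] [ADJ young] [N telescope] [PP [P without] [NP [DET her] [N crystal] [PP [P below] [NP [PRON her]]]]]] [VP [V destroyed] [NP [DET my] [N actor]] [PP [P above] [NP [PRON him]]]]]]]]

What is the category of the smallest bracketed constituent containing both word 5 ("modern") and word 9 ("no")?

Word 5 lies under S → NP → PP → NP → ADJ; word 9 lies under S → NP → PP → NP → PP → NP → DET. The lowest shared node is the NP.

NP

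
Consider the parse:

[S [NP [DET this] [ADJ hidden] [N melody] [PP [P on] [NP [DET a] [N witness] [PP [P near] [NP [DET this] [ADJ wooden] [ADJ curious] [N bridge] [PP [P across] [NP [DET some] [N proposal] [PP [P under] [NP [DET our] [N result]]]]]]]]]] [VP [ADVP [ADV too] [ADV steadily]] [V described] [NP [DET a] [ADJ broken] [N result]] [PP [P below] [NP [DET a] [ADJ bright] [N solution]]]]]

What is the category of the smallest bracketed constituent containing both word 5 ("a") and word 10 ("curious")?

Word 5 lies under S → NP → PP → NP → DET; word 10 lies under S → NP → PP → NP → PP → NP → ADJ. The lowest shared node is the NP.

NP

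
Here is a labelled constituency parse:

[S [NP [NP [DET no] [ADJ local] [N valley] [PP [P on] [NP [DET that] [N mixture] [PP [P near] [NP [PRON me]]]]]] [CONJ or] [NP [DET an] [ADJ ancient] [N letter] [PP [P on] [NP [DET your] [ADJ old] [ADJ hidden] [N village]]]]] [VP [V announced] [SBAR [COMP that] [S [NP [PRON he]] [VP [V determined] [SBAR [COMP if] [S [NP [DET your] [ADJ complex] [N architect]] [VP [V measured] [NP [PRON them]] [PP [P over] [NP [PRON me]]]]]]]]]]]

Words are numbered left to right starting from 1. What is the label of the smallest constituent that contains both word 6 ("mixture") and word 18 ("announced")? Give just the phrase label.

S

The smallest bracket enclosing both words is [S no local valley on that mixture near me or an ancient letter on your old hidden village announced that he determined if your complex architect measured them over me], so the label is S.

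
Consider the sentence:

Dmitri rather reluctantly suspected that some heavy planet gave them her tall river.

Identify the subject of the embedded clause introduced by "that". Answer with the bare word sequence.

some heavy planet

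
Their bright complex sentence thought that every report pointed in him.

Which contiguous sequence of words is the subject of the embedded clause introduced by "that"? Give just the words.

every report

In the embedded clause introduced by "that" the verb is "pointed"; the NP preceding it, "every report", is the subject.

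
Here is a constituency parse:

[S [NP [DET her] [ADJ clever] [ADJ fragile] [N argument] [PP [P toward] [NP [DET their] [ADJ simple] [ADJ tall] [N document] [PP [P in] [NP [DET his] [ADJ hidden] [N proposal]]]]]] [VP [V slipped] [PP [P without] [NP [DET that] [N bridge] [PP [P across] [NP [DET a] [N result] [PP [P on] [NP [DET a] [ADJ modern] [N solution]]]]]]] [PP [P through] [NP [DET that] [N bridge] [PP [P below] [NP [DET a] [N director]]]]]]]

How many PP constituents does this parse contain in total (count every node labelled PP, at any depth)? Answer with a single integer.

The PP constituents are: [PP toward their simple tall document in his hidden proposal]; [PP in his hidden proposal]; [PP without that bridge across a result on a modern solution]; [PP across a result on a modern solution]; [PP on a modern solution]; [PP through that bridge below a director] …. Total: 7.

7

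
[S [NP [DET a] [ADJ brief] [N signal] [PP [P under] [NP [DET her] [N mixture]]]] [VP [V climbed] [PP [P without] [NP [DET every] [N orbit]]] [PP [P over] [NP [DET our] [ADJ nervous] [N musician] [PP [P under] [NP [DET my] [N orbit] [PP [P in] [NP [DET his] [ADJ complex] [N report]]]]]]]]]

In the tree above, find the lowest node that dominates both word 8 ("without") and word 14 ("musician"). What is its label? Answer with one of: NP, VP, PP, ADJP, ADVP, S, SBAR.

The smallest bracket enclosing both words is [VP climbed without every orbit over our nervous musician under my orbit in his complex report], so the label is VP.

VP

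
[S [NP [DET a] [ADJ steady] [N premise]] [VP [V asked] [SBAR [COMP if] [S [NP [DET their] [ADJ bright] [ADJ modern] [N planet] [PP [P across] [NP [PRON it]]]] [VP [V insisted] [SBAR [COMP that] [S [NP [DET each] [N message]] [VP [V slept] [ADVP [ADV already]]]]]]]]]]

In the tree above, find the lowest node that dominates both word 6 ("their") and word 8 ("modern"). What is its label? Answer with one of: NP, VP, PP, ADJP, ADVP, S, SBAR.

NP

Both words fall inside [NP their bright modern planet across it] (words 6–11), and no smaller constituent contains them both. Label: NP.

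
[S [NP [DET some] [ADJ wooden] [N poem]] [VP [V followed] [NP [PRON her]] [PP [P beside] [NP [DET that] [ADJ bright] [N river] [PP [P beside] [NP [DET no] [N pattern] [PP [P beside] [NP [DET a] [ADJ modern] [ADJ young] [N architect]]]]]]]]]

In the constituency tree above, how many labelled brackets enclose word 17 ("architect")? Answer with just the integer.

Path from the root down to the word: S → VP → PP → NP → PP → NP → PP → NP → N. That is 9 enclosing brackets.

9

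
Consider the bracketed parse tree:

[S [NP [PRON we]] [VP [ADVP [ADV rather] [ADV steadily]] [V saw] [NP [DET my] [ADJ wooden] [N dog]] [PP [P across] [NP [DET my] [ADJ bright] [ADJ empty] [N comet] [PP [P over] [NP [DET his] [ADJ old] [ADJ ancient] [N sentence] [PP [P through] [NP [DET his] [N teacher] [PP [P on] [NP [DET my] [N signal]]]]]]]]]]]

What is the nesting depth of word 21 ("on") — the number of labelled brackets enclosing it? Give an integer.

10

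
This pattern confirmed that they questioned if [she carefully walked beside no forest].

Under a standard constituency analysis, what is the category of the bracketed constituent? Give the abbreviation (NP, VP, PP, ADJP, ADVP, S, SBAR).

S

"walked" is the head of the bracketed span, so the span is a clause: S.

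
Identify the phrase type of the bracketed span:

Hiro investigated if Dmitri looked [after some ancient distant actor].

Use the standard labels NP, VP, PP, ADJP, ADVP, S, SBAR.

"after" is the head of the bracketed span, so the span is a prepositional phrase: PP.

PP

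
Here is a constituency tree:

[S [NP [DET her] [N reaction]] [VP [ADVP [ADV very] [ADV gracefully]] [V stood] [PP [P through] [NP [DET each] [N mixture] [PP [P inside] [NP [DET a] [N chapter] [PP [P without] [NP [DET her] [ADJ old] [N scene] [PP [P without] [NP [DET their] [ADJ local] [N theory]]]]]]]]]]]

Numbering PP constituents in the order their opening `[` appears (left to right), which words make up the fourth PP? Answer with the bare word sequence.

without their local theory

The PP opening brackets appear, in order, over: "through each mixture inside a chapter without her old scene without their local theory"; "inside a chapter without her old scene without their local theory"; "without her old scene without their local theory"; "without their local theory". The fourth one spans "without their local theory".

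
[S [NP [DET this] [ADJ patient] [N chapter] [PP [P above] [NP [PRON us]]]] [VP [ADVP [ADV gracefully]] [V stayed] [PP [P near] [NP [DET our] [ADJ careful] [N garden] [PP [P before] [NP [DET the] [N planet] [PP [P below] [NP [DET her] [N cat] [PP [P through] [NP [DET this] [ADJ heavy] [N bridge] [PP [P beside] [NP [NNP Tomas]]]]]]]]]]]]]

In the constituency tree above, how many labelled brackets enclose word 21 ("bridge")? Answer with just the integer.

11

Path from the root down to the word: S → VP → PP → NP → PP → NP → PP → NP → PP → NP → N. That is 11 enclosing brackets.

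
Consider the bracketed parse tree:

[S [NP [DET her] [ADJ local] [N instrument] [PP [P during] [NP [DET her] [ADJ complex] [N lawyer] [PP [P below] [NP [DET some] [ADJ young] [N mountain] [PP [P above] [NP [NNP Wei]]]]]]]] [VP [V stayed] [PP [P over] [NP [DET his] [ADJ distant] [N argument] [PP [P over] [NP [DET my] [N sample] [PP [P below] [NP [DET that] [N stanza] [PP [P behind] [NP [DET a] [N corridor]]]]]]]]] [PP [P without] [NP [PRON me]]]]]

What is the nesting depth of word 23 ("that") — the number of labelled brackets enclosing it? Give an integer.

9

The word sits inside DET, which is inside NP, inside PP, inside NP, inside PP, inside NP, inside PP, inside VP, inside S — 9 brackets in all.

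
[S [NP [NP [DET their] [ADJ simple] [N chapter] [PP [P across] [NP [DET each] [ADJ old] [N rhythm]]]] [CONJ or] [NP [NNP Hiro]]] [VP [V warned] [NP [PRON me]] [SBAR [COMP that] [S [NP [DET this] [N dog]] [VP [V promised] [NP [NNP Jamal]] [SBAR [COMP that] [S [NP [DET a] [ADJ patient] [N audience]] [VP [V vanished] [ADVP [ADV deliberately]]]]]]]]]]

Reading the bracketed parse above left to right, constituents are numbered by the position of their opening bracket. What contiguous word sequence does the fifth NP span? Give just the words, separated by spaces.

me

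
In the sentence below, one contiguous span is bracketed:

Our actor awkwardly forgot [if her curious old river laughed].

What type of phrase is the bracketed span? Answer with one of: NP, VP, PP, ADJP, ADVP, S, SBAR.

The span is built around the complementizer "if" — a subordinate clause (SBAR).

SBAR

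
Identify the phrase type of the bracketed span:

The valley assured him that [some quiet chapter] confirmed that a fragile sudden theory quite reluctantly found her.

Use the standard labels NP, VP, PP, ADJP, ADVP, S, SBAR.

NP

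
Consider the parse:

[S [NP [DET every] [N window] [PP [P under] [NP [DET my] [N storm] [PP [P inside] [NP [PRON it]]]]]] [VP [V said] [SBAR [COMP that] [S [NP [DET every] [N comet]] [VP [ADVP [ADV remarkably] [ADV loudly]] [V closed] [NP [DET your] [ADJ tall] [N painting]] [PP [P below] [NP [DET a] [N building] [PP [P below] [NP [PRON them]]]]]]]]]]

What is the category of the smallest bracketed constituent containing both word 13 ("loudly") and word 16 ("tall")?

VP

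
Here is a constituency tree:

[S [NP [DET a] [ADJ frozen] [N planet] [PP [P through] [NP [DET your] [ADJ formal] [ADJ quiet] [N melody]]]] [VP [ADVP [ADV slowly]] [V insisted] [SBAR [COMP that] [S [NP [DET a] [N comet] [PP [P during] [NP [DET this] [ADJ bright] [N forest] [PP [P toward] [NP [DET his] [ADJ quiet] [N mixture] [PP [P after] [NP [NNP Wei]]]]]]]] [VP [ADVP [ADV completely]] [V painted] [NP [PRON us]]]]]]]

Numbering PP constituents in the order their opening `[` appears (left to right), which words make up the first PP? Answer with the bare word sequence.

In left-to-right order the PP constituents are "through your formal quiet melody"; "during this bright forest toward his quiet mixture after Wei"; "toward his quiet mixture after Wei"; "after Wei". Number 1 is "through your formal quiet melody".

through your formal quiet melody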